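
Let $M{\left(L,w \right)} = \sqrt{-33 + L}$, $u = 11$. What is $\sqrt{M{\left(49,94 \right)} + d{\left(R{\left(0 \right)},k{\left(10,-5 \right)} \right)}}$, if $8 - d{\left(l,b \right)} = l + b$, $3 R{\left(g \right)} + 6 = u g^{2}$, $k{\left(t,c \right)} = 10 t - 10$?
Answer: $2 i \sqrt{19} \approx 8.7178 i$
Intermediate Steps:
$k{\left(t,c \right)} = -10 + 10 t$
$R{\left(g \right)} = -2 + \frac{11 g^{2}}{3}$
$d{\left(l,b \right)} = 8 - b - l$ ($d{\left(l,b \right)} = 8 - \left(l + b\right) = 8 - \left(b + l\right) = 8 - b - l$)
$\sqrt{M{\left(49,94 \right)} + d{\left(R{\left(0 \right)},k{\left(10,-5 \right)} \right)}} = \sqrt{\sqrt{-33 + 49} - \left(-20 + 0 + 100\right)} = \sqrt{\sqrt{16} - \left(80 + 0\right)} = \sqrt{4 - 80} = \sqrt{-76} = 2 i \sqrt{19}$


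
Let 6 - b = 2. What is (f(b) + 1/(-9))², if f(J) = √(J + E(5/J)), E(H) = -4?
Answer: 1/81 ≈ 0.012346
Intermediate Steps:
b = 4 (b = 6 - 1*2 = 6 - 2 = 4)
f(J) = √(-4 + J) (f(J) = √(J - 4) = √(-4 + J))
(f(b) + 1/(-9))² = (√(-4 + 4) + 1/(-9))² = (√0 - ⅑)² = (0 - ⅑)² = (-⅑)² = 1/81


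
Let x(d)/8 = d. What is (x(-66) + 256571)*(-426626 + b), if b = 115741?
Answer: -79599928055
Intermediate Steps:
x(d) = 8*d
(x(-66) + 256571)*(-426626 + b) = (8*(-66) + 256571)*(-426626 + 115741) = (-528 + 256571)*(-310885) = 256043*(-310885) = -79599928055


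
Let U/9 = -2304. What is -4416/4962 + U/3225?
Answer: -6507424/889025 ≈ -7.3197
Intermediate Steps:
U = -20736 (U = 9*(-2304) = -20736)
-4416/4962 + U/3225 = -4416/4962 - 20736/3225 = -4416*1/4962 - 20736*1/3225 = -736/827 - 6912/1075 = -6507424/889025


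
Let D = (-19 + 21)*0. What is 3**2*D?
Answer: 0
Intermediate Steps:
D = 0 (D = 2*0 = 0)
3**2*D = 3**2*0 = 9*0 = 0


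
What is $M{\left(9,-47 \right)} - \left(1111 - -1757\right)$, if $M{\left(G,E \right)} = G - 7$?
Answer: $-2866$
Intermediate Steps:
$M{\left(G,E \right)} = -7 + G$
$M{\left(9,-47 \right)} - \left(1111 - -1757\right) = \left(-7 + 9\right) - \left(1111 - -1757\right) = 2 - \left(1111 + 1757\right) = 2 - 2868 = -2866$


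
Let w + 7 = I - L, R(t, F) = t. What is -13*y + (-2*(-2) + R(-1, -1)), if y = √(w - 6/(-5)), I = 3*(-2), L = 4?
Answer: 3 - 13*I*√395/5 ≈ 3.0 - 51.674*I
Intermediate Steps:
I = -6
w = -17 (w = -7 + (-6 - 1*4) = -7 + (-6 - 4) = -7 - 10 = -17)
y = I*√395/5 (y = √(-17 - 6/(-5)) = √(-17 - 6*(-⅕)) = √(-17 + 6/5) = √(-79/5) = I*√395/5 ≈ 3.9749*I)
-13*y + (-2*(-2) + R(-1, -1)) = -13*I*√395/5 + (-2*(-2) - 1) = -13*I*√395/5 + (4 - 1) = -13*I*√395/5 + 3 = 3 - 13*I*√395/5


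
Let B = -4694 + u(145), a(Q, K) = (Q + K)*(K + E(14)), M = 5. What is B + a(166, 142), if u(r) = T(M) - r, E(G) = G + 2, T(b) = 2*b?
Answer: 43835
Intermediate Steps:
E(G) = 2 + G
a(Q, K) = (16 + K)*(K + Q) (a(Q, K) = (Q + K)*(K + (2 + 14)) = (K + Q)*(K + 16) = (K + Q)*(16 + K) = (16 + K)*(K + Q))
u(r) = 10 - r (u(r) = 2*5 - r = 10 - r)
B = -4829 (B = -4694 + (10 - 1*145) = -4694 + (10 - 145) = -4694 - 135 = -4829)
B + a(166, 142) = -4829 + (142² + 16*142 + 16*166 + 142*166) = -4829 + (20164 + 2272 + 2656 + 23572) = -4829 + 48664 = 43835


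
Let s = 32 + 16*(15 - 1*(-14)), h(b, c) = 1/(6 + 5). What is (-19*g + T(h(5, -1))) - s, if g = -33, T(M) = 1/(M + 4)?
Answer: 5906/45 ≈ 131.24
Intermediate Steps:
h(b, c) = 1/11
T(M) = 1/(4 + M)
s = 496 (s = 32 + 16*(15 + 14) = 32 + 16*29 = 32 + 464 = 496)
(-19*g + T(h(5, -1))) - s = (-19*(-33) + 1/(4 + 1/11)) - 1*496 = (627 + 1/(45/11)) - 496 = (627 + 11/45) - 496 = 28226/45 - 496 = 5906/45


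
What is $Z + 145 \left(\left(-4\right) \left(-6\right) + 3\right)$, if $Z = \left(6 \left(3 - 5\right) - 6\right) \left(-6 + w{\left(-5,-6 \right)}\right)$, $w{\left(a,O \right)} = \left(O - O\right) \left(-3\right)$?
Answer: $4023$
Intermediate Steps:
$w{\left(a,O \right)} = 0$ ($w{\left(a,O \right)} = 0 \left(-3\right) = 0$)
$Z = 108$ ($Z = \left(6 \left(3 - 5\right) - 6\right) \left(-6 + 0\right) = \left(6 \left(-2\right) - 6\right) \left(-6\right) = \left(-12 - 6\right) \left(-6\right) = \left(-18\right) \left(-6\right) = 108$)
$Z + 145 \left(\left(-4\right) \left(-6\right) + 3\right) = 108 + 145 \left(\left(-4\right) \left(-6\right) + 3\right) = 108 + 145 \left(24 + 3\right) = 108 + 145 \cdot 27 = 108 + 3915 = 4023$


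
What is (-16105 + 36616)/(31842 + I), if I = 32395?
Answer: 20511/64237 ≈ 0.31930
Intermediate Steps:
(-16105 + 36616)/(31842 + I) = (-16105 + 36616)/(31842 + 32395) = 20511/64237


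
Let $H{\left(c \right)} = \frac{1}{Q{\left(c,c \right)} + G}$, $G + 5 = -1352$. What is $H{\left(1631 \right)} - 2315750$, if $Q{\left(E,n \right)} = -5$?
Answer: $- \frac{3154051501}{1362} \approx -2.3158 \cdot 10^{6}$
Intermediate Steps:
$G = -1357$ ($G = -5 - 1352 = -1357$)
$H{\left(c \right)} = - \frac{1}{1362}$ ($H{\left(c \right)} = \frac{1}{-5 - 1357} = \frac{1}{-1362} = - \frac{1}{1362}$)
$H{\left(1631 \right)} - 2315750 = - \frac{1}{1362} - 2315750 = - \frac{3154051501}{1362}$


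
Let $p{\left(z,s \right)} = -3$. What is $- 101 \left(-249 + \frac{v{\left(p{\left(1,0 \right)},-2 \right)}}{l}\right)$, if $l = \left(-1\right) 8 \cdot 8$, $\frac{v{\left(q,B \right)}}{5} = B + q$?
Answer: $\frac{1607011}{64} \approx 25110.0$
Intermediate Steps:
$v{\left(q,B \right)} = 5 B + 5 q$ ($v{\left(q,B \right)} = 5 \left(B + q\right) = 5 B + 5 q$)
$l = -64$ ($l = \left(-8\right) 8 = -64$)
$- 101 \left(-249 + \frac{v{\left(p{\left(1,0 \right)},-2 \right)}}{l}\right) = - 101 \left(-249 + \frac{5 \left(-2\right) + 5 \left(-3\right)}{-64}\right) = - 101 \left(-249 + \left(-10 - 15\right) \left(- \frac{1}{64}\right)\right) = - 101 \left(-249 - - \frac{25}{64}\right) = - 101 \left(-249 + \frac{25}{64}\right) = \left(-101\right) \left(- \frac{15911}{64}\right) = \frac{1607011}{64}$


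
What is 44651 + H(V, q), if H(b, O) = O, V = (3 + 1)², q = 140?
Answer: 44791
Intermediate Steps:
V = 16 (V = 4² = 16)
44651 + H(V, q) = 44651 + 140 = 44791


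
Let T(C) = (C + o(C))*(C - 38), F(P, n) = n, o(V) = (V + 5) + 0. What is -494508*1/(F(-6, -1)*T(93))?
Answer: 494508/10505 ≈ 47.074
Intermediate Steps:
o(V) = 5 + V (o(V) = (5 + V) + 0 = 5 + V)
T(C) = (-38 + C)*(5 + 2*C) (T(C) = (C + (5 + C))*(C - 38) = (5 + 2*C)*(-38 + C) = (-38 + C)*(5 + 2*C))
-494508*1/(F(-6, -1)*T(93)) = -494508*(-1/(-190 - 71*93 + 2*93²)) = -494508*(-1/(-190 - 6603 + 2*8649)) = -494508*(-1/(-190 - 6603 + 17298)) = -494508/((-1*10505)) = -494508/(-10505) = -494508*(-1/10505) = 494508/10505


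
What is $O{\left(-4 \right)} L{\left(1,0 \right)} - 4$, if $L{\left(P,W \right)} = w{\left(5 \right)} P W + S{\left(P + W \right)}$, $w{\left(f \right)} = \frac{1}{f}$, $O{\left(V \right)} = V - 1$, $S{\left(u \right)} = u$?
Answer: $-9$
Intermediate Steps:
$O{\left(V \right)} = -1 + V$
$L{\left(P,W \right)} = P + W + \frac{P W}{5}$ ($L{\left(P,W \right)} = \frac{P}{5} W + \left(P + W\right) = \frac{P W}{5} + \left(P + W\right) = P + W + \frac{P W}{5}$)
$O{\left(-4 \right)} L{\left(1,0 \right)} - 4 = \left(-1 - 4\right) \left(1 + 0 + \frac{1}{5} \cdot 1 \cdot 0\right) - 4 = - 5 \left(1 + 0 + 0\right) - 4 = \left(-5\right) 1 - 4 = -5 - 4 = -9$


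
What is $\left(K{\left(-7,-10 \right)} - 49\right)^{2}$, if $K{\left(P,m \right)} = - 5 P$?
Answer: $196$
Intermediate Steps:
$\left(K{\left(-7,-10 \right)} - 49\right)^{2} = \left(\left(-5\right) \left(-7\right) - 49\right)^{2} = \left(35 - 49\right)^{2} = \left(-14\right)^{2} = 196$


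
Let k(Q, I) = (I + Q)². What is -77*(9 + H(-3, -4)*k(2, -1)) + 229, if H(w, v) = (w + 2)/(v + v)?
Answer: -3789/8 ≈ -473.63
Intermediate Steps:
H(w, v) = (2 + w)/(2*v) (H(w, v) = (2 + w)/((2*v)) = (2 + w)*(1/(2*v)) = (2 + w)/(2*v))
-77*(9 + H(-3, -4)*k(2, -1)) + 229 = -77*(9 + ((½)*(2 - 3)/(-4))*(-1 + 2)²) + 229 = -77*(9 + ((½)*(-¼)*(-1))*1²) + 229 = -77*(9 + (⅛)*1) + 229 = -77*(9 + ⅛) + 229 = -77*73/8 + 229 = -5621/8 + 229 = -3789/8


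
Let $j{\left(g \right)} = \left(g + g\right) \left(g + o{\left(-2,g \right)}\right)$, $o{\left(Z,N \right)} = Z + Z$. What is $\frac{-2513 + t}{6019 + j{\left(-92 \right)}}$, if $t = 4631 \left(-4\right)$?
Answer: $- \frac{21037}{23683} \approx -0.88827$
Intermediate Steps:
$t = -18524$
$o{\left(Z,N \right)} = 2 Z$
$j{\left(g \right)} = 2 g \left(-4 + g\right)$ ($j{\left(g \right)} = \left(g + g\right) \left(g + 2 \left(-2\right)\right) = 2 g \left(g - 4\right) = 2 g \left(-4 + g\right)$)
$\frac{-2513 + t}{6019 + j{\left(-92 \right)}} = \frac{-2513 - 18524}{6019 + 2 \left(-92\right) \left(-4 - 92\right)} = - \frac{21037}{6019 + 2 \left(-92\right) \left(-96\right)} = - \frac{21037}{6019 + 17664} = - \frac{21037}{23683}$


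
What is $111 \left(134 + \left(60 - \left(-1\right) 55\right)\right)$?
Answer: $27639$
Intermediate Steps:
$111 \left(134 + \left(60 - \left(-1\right) 55\right)\right) = 111 \left(134 + \left(60 - -55\right)\right) = 111 \left(134 + \left(60 + 55\right)\right) = 111 \left(134 + 115\right) = 111 \cdot 249 = 27639$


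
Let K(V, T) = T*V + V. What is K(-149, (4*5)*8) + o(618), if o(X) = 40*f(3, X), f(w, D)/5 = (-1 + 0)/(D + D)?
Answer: -7412651/309 ≈ -23989.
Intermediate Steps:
f(w, D) = -5/(2*D) (f(w, D) = 5*((-1 + 0)/(D + D)) = 5*(-1/(2*D)) = -5/(2*D))
o(X) = -100/X (o(X) = 40*(-5/(2*X)) = -100/X)
K(V, T) = V + T*V
K(-149, (4*5)*8) + o(618) = -149*(1 + (4*5)*8) - 100/618 = -149*(1 + 20*8) - 100*1/618 = -149*(1 + 160) - 50/309 = -149*161 - 50/309 = -23989 - 50/309 = -7412651/309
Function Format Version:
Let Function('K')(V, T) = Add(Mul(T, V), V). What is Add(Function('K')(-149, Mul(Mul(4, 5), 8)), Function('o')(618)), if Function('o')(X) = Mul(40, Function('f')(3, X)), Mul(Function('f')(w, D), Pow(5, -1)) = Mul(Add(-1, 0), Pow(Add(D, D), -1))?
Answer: Rational(-7412651, 309) ≈ -23989.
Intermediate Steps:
Function('f')(w, D) = Mul(Rational(-5, 2), Pow(D, -1)) (Function('f')(w, D) = Mul(5, Mul(Add(-1, 0), Pow(Add(D, D), -1))) = Mul(5, Mul(-1, Pow(Mul(2, D), -1))) = Mul(5, Mul(-1, Mul(Rational(1, 2), Pow(D, -1)))) = Mul(5, Mul(Rational(-1, 2), Pow(D, -1))) = Mul(Rational(-5, 2), Pow(D, -1)))
Function('o')(X) = Mul(-100, Pow(X, -1)) (Function('o')(X) = Mul(40, Mul(Rational(-5, 2), Pow(X, -1))) = Mul(-100, Pow(X, -1)))
Function('K')(V, T) = Add(V, Mul(T, V))
Add(Function('K')(-149, Mul(Mul(4, 5), 8)), Function('o')(618)) = Add(Mul(-149, Add(1, Mul(Mul(4, 5), 8))), Mul(-100, Pow(618, -1))) = Add(Mul(-149, Add(1, Mul(20, 8))), Mul(-100, Rational(1, 618))) = Add(Mul(-149, Add(1, 160)), Rational(-50, 309)) = Add(Mul(-149, 161), Rational(-50, 309)) = Add(-23989, Rational(-50, 309)) = Rational(-7412651, 309)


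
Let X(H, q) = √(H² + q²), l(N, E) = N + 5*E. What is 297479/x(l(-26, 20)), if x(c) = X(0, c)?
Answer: 297479/74 ≈ 4020.0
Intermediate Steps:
x(c) = √(c²) (x(c) = √(0² + c²) = √(0 + c²) = √(c²))
297479/x(l(-26, 20)) = 297479/(√((-26 + 5*20)²)) = 297479/(√((-26 + 100)²)) = 297479/(√(74²)) = 297479/(√5476) = 297479/74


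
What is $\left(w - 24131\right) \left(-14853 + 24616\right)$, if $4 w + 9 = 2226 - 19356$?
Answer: $- \frac{1109691869}{4} \approx -2.7742 \cdot 10^{8}$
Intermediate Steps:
$w = - \frac{17139}{4}$ ($w = - \frac{9}{4} + \frac{2226 - 19356}{4} = - \frac{9}{4} + \frac{1}{4} \left(-17130\right) = - \frac{9}{4} - \frac{8565}{2} = - \frac{17139}{4} \approx -4284.8$)
$\left(w - 24131\right) \left(-14853 + 24616\right) = \left(- \frac{17139}{4} - 24131\right) \left(-14853 + 24616\right) = \left(- \frac{113663}{4}\right) 9763 = - \frac{1109691869}{4}$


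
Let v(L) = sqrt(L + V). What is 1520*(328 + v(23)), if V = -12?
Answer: 498560 + 1520*sqrt(11) ≈ 5.0360e+5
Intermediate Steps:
v(L) = sqrt(-12 + L) (v(L) = sqrt(L - 12) = sqrt(-12 + L))
1520*(328 + v(23)) = 1520*(328 + sqrt(-12 + 23)) = 1520*(328 + sqrt(11)) = 498560 + 1520*sqrt(11)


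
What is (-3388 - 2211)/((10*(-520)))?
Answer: 5599/5200 ≈ 1.0767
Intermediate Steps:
(-3388 - 2211)/((10*(-520))) = -5599/(-5200) = -5599*(-1/5200) = 5599/5200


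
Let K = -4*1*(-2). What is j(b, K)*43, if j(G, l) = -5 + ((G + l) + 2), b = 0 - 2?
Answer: 129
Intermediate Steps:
K = 8 (K = -4*(-2) = 8)
b = -2
j(G, l) = -3 + G + l (j(G, l) = -5 + (2 + G + l) = -3 + G + l)
j(b, K)*43 = (-3 - 2 + 8)*43 = 3*43 = 129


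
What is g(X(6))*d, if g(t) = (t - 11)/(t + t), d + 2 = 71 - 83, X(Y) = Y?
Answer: 35/6 ≈ 5.8333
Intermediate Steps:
d = -14 (d = -2 + (71 - 83) = -2 - 12 = -14)
g(t) = (-11 + t)/(2*t) (g(t) = (-11 + t)/((2*t)) = (-11 + t)*(1/(2*t)) = (-11 + t)/(2*t))
g(X(6))*d = ((½)*(-11 + 6)/6)*(-14) = ((½)*(⅙)*(-5))*(-14) = -5/12*(-14) = 35/6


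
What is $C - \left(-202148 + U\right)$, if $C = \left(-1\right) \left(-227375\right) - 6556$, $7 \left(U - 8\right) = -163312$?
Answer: $\frac{3124025}{7} \approx 4.4629 \cdot 10^{5}$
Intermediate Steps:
$U = - \frac{163256}{7}$ ($U = 8 + \frac{1}{7} \left(-163312\right) = 8 - \frac{163312}{7} = - \frac{163256}{7} \approx -23322.0$)
$C = 220819$ ($C = 227375 - 6556 = 220819$)
$C - \left(-202148 + U\right) = 220819 + \left(202148 - - \frac{163256}{7}\right) = 220819 + \left(202148 + \frac{163256}{7}\right) = 220819 + \frac{1578292}{7} = \frac{3124025}{7}$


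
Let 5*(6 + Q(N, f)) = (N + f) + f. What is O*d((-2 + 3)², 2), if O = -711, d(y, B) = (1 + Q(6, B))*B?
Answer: 4266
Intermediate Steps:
Q(N, f) = -6 + N/5 + 2*f/5 (Q(N, f) = -6 + ((N + f) + f)/5 = -6 + (N + 2*f)/5 = -6 + (N/5 + 2*f/5) = -6 + N/5 + 2*f/5)
d(y, B) = B*(-19/5 + 2*B/5) (d(y, B) = (1 + (-6 + (⅕)*6 + 2*B/5))*B = (1 + (-6 + 6/5 + 2*B/5))*B = (1 + (-24/5 + 2*B/5))*B = (-19/5 + 2*B/5)*B = B*(-19/5 + 2*B/5))
O*d((-2 + 3)², 2) = -711*2*(-19 + 2*2)/5 = -711*2*(-19 + 4)/5 = -711*2*(-15)/5 = -711*(-6) = 4266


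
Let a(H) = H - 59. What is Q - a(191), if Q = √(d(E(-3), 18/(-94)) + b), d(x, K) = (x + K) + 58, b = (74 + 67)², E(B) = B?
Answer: -132 + √44038201/47 ≈ 9.1942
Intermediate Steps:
b = 19881 (b = 141² = 19881)
d(x, K) = 58 + K + x (d(x, K) = (K + x) + 58 = 58 + K + x)
a(H) = -59 + H
Q = √44038201/47 (Q = √((58 + 18/(-94) - 3) + 19881) = √((58 + 18*(-1/94) - 3) + 19881) = √((58 - 9/47 - 3) + 19881) = √(2576/47 + 19881) = √(936983/47) = √44038201/47 ≈ 141.19)
Q - a(191) = √44038201/47 - (-59 + 191) = √44038201/47 - 1*132 = √44038201/47 - 132 = -132 + √44038201/47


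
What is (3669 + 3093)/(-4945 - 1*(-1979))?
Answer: -3381/1483 ≈ -2.2798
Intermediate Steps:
(3669 + 3093)/(-4945 - 1*(-1979)) = 6762/(-4945 + 1979) = 6762/(-2966) = 6762*(-1/2966) = -3381/1483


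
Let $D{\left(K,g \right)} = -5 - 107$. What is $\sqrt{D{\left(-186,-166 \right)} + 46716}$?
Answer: $2 \sqrt{11651} \approx 215.88$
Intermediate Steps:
$D{\left(K,g \right)} = -112$
$\sqrt{D{\left(-186,-166 \right)} + 46716} = \sqrt{-112 + 46716} = \sqrt{46604} = 2 \sqrt{11651}$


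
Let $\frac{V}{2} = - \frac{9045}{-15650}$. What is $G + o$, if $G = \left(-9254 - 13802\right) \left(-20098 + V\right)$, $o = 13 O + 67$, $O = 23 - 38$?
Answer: $\frac{725146990096}{1565} \approx 4.6335 \cdot 10^{8}$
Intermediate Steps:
$O = -15$
$V = \frac{1809}{1565}$ ($V = 2 \left(- \frac{9045}{-15650}\right) = 2 \left(\left(-9045\right) \left(- \frac{1}{15650}\right)\right) = 2 \cdot \frac{1809}{3130} = \frac{1809}{1565} \approx 1.1559$)
$o = -128$ ($o = 13 \left(-15\right) + 67 = -195 + 67 = -128$)
$G = \frac{725147190416}{1565}$ ($G = \left(-9254 - 13802\right) \left(-20098 + \frac{1809}{1565}\right) = \left(-23056\right) \left(- \frac{31451561}{1565}\right) = \frac{725147190416}{1565} \approx 4.6335 \cdot 10^{8}$)
$G + o = \frac{725147190416}{1565} - 128 = \frac{725146990096}{1565}$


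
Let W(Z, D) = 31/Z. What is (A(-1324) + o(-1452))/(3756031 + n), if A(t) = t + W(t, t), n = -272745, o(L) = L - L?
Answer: -1753007/4611870664 ≈ -0.00038011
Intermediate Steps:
o(L) = 0
A(t) = t + 31/t
(A(-1324) + o(-1452))/(3756031 + n) = ((-1324 + 31/(-1324)) + 0)/(3756031 - 272745) = ((-1324 + 31*(-1/1324)) + 0)/3483286 = ((-1324 - 31/1324) + 0)*(1/3483286) = (-1753007/1324 + 0)*(1/3483286) = -1753007/1324*1/3483286 = -1753007/4611870664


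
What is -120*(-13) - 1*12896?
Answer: -11336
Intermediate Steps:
-120*(-13) - 1*12896 = 1560 - 12896 = -11336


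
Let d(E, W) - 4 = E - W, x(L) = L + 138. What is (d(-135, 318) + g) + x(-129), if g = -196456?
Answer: -196896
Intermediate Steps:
x(L) = 138 + L
d(E, W) = 4 + E - W (d(E, W) = 4 + (E - W) = 4 + E - W)
(d(-135, 318) + g) + x(-129) = ((4 - 135 - 1*318) - 196456) + (138 - 129) = ((4 - 135 - 318) - 196456) + 9 = (-449 - 196456) + 9 = -196905 + 9 = -196896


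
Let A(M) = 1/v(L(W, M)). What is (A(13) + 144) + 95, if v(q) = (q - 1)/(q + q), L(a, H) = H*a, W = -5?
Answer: 7952/33 ≈ 240.97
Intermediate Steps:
v(q) = (-1 + q)/(2*q) (v(q) = (-1 + q)/((2*q)) = (-1 + q)*(1/(2*q)) = (-1 + q)/(2*q))
A(M) = -10*M/(-1 - 5*M) (A(M) = 1/((-1 + M*(-5))/(2*((M*(-5))))) = 1/((-1 - 5*M)/(2*((-5*M)))) = 1/((-1/(5*M))*(-1 - 5*M)/2) = 1/(-(-1 - 5*M)/(10*M)) = -10*M/(-1 - 5*M))
(A(13) + 144) + 95 = (10*13/(1 + 5*13) + 144) + 95 = (10*13/(1 + 65) + 144) + 95 = (10*13/66 + 144) + 95 = (10*13*(1/66) + 144) + 95 = (65/33 + 144) + 95 = 4817/33 + 95 = 7952/33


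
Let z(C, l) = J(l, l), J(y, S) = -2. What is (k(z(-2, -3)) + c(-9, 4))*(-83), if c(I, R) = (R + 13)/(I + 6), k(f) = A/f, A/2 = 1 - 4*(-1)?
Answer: 2656/3 ≈ 885.33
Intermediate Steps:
z(C, l) = -2
A = 10 (A = 2*(1 - 4*(-1)) = 2*(1 + 4) = 2*5 = 10)
k(f) = 10/f
c(I, R) = (13 + R)/(6 + I)
(k(z(-2, -3)) + c(-9, 4))*(-83) = (10/(-2) + (13 + 4)/(6 - 9))*(-83) = (10*(-½) + 17/(-3))*(-83) = (-5 - ⅓*17)*(-83) = (-5 - 17/3)*(-83) = -32/3*(-83) = 2656/3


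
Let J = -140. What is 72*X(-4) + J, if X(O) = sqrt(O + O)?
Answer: -140 + 144*I*sqrt(2) ≈ -140.0 + 203.65*I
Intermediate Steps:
X(O) = sqrt(2)*sqrt(O) (X(O) = sqrt(2*O) = sqrt(2)*sqrt(O))
72*X(-4) + J = 72*(sqrt(2)*sqrt(-4)) - 140 = 72*(sqrt(2)*(2*I)) - 140 = 72*(2*I*sqrt(2)) - 140 = 144*I*sqrt(2) - 140 = -140 + 144*I*sqrt(2)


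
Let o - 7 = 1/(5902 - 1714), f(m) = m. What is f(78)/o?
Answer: 326664/29317 ≈ 11.142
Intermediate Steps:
o = 29317/4188 (o = 7 + 1/(5902 - 1714) = 7 + 1/4188 = 29317/4188 ≈ 7.0002)
f(78)/o = 78/(29317/4188) = 78*(4188/29317) = 326664/29317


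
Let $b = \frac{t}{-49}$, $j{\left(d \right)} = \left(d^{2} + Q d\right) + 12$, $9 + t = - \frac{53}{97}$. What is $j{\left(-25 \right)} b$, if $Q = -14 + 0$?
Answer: $\frac{130566}{679} \approx 192.29$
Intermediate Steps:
$t = - \frac{926}{97}$ ($t = -9 - \frac{53}{97} = - \frac{926}{97} \approx -9.5464$)
$Q = -14$
$j{\left(d \right)} = 12 + d^{2} - 14 d$ ($j{\left(d \right)} = \left(d^{2} - 14 d\right) + 12 = 12 + d^{2} - 14 d$)
$b = \frac{926}{4753}$ ($b = - \frac{926}{97 \left(-49\right)} = \left(- \frac{926}{97}\right) \left(- \frac{1}{49}\right) = \frac{926}{4753} \approx 0.19482$)
$j{\left(-25 \right)} b = \left(12 + \left(-25\right)^{2} - -350\right) \frac{926}{4753} = \left(12 + 625 + 350\right) \frac{926}{4753} = 987 \cdot \frac{926}{4753} = \frac{130566}{679}$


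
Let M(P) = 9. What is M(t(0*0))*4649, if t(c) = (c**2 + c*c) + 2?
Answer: 41841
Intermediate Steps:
t(c) = 2 + 2*c**2 (t(c) = (c**2 + c**2) + 2 = 2*c**2 + 2 = 2 + 2*c**2)
M(t(0*0))*4649 = 9*4649 = 41841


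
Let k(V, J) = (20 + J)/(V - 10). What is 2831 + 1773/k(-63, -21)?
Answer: 132260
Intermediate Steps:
k(V, J) = (20 + J)/(-10 + V)
2831 + 1773/k(-63, -21) = 2831 + 1773/(((20 - 21)/(-10 - 63))) = 2831 + 1773/((-1/(-73))) = 2831 + 1773/((-1/73*(-1))) = 2831 + 1773/(1/73) = 2831 + 1773*73 = 2831 + 129429 = 132260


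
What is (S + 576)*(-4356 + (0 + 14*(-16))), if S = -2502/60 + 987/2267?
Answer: -5552082558/2267 ≈ -2.4491e+6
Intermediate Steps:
S = -935469/22670 (S = -2502*1/60 + 987*(1/2267) = -417/10 + 987/2267 = -935469/22670 ≈ -41.265)
(S + 576)*(-4356 + (0 + 14*(-16))) = (-935469/22670 + 576)*(-4356 + (0 + 14*(-16))) = 12122451*(-4356 + (0 - 224))/22670 = 12122451*(-4356 - 224)/22670 = (12122451/22670)*(-4580) = -5552082558/2267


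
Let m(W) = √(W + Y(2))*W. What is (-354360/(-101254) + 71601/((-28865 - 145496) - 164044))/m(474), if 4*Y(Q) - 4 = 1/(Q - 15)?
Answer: 6259294897*√321087/11143052356733545 ≈ 0.00031830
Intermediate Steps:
Y(Q) = 1 + 1/(4*(-15 + Q)) (Y(Q) = 1 + 1/(4*(Q - 15)) = 1 + 1/(4*(-15 + Q)))
m(W) = W*√(51/52 + W) (m(W) = √(W + (-59/4 + 2)/(-15 + 2))*W = √(W - 51/4/(-13))*W = √(W - 1/13*(-51/4))*W = √(W + 51/52)*W = √(51/52 + W)*W = W*√(51/52 + W))
(-354360/(-101254) + 71601/((-28865 - 145496) - 164044))/m(474) = (-354360/(-101254) + 71601/((-28865 - 145496) - 164044))/(((1/26)*474*√(663 + 676*474))) = (-354360*(-1/101254) + 71601/(-174361 - 164044))/(((1/26)*474*√(663 + 320424))) = (177180/50627 + 71601/(-338405))/(((1/26)*474*√321087)) = (177180/50627 + 71601*(-1/338405))/((237*√321087/13)) = (177180/50627 - 71601/338405)*(√321087/5853663) = 56333654073*(√321087/5853663)/17132429935 = 6259294897*√321087/11143052356733545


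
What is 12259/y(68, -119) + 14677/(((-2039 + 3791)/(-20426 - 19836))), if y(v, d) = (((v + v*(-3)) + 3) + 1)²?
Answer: -429010926617/1271952 ≈ -3.3729e+5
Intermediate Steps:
y(v, d) = (4 - 2*v)² (y(v, d) = (((v - 3*v) + 3) + 1)² = ((-2*v + 3) + 1)² = ((3 - 2*v) + 1)² = (4 - 2*v)²)
12259/y(68, -119) + 14677/(((-2039 + 3791)/(-20426 - 19836))) = 12259/((4*(-2 + 68)²)) + 14677/(((-2039 + 3791)/(-20426 - 19836))) = 12259/((4*66²)) + 14677/((1752/(-40262))) = 12259/((4*4356)) + 14677/((1752*(-1/40262))) = 12259/17424 + 14677/(-876/20131) = 12259*(1/17424) + 14677*(-20131/876) = 12259/17424 - 295462687/876 = -429010926617/1271952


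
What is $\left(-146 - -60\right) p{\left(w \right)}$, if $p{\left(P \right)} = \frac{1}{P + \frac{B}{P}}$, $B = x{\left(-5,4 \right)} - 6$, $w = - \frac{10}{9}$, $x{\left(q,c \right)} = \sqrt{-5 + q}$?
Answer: $- \frac{1493820}{107303} - \frac{313470 i \sqrt{10}}{107303} \approx -13.922 - 9.2381 i$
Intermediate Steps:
$w = - \frac{10}{9}$ ($w = \left(-10\right) \frac{1}{9} = - \frac{10}{9} \approx -1.1111$)
$B = -6 + i \sqrt{10}$ ($B = \sqrt{-5 - 5} - 6 = \sqrt{-10} - 6 = i \sqrt{10} - 6 = -6 + i \sqrt{10} \approx -6.0 + 3.1623 i$)
$p{\left(P \right)} = \frac{1}{P + \frac{-6 + i \sqrt{10}}{P}}$
$\left(-146 - -60\right) p{\left(w \right)} = \left(-146 - -60\right) \left(- \frac{10}{9 \left(-6 + \left(- \frac{10}{9}\right)^{2} + i \sqrt{10}\right)}\right) = \left(-146 + 60\right) \left(- \frac{10}{9 \left(-6 + \frac{100}{81} + i \sqrt{10}\right)}\right) = - 86 \left(- \frac{10}{9 \left(- \frac{386}{81} + i \sqrt{10}\right)}\right) = \frac{860}{9 \left(- \frac{386}{81} + i \sqrt{10}\right)}$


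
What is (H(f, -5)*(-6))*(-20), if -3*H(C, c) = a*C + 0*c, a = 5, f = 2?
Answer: -400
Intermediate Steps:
H(C, c) = -5*C/3 (H(C, c) = -(5*C + 0*c)/3 = -(5*C + 0)/3 = -5*C/3)
(H(f, -5)*(-6))*(-20) = (-5/3*2*(-6))*(-20) = -10/3*(-6)*(-20) = 20*(-20) = -400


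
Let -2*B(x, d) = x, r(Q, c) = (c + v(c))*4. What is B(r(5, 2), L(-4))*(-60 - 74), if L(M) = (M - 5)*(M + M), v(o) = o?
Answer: 1072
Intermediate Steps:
L(M) = 2*M*(-5 + M) (L(M) = (-5 + M)*(2*M) = 2*M*(-5 + M))
r(Q, c) = 8*c (r(Q, c) = (c + c)*4 = (2*c)*4 = 8*c)
B(x, d) = -x/2
B(r(5, 2), L(-4))*(-60 - 74) = (-4*2)*(-60 - 74) = -1/2*16*(-134) = -8*(-134) = 1072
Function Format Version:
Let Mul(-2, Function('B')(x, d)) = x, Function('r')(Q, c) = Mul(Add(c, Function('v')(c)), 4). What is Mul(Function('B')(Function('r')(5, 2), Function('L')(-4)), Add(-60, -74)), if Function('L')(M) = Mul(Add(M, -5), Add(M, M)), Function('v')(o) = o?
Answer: 1072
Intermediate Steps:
Function('L')(M) = Mul(2, M, Add(-5, M)) (Function('L')(M) = Mul(Add(-5, M), Mul(2, M)) = Mul(2, M, Add(-5, M)))
Function('r')(Q, c) = Mul(8, c) (Function('r')(Q, c) = Mul(Add(c, c), 4) = Mul(Mul(2, c), 4) = Mul(8, c))
Function('B')(x, d) = Mul(Rational(-1, 2), x)
Mul(Function('B')(Function('r')(5, 2), Function('L')(-4)), Add(-60, -74)) = Mul(Mul(Rational(-1, 2), Mul(8, 2)), Add(-60, -74)) = Mul(Mul(Rational(-1, 2), 16), -134) = Mul(-8, -134) = 1072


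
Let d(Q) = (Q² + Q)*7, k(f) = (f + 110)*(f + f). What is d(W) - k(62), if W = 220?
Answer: 319012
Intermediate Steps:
k(f) = 2*f*(110 + f) (k(f) = (110 + f)*(2*f) = 2*f*(110 + f))
d(Q) = 7*Q + 7*Q² (d(Q) = (Q + Q²)*7 = 7*Q + 7*Q²)
d(W) - k(62) = 7*220*(1 + 220) - 2*62*(110 + 62) = 7*220*221 - 2*62*172 = 340340 - 1*21328 = 340340 - 21328 = 319012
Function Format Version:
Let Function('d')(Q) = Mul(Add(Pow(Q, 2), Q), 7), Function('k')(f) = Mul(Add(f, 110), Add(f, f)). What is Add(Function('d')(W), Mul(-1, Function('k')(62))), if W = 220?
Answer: 319012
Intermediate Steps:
Function('k')(f) = Mul(2, f, Add(110, f)) (Function('k')(f) = Mul(Add(110, f), Mul(2, f)) = Mul(2, f, Add(110, f)))
Function('d')(Q) = Add(Mul(7, Q), Mul(7, Pow(Q, 2))) (Function('d')(Q) = Mul(Add(Q, Pow(Q, 2)), 7) = Add(Mul(7, Q), Mul(7, Pow(Q, 2))))
Add(Function('d')(W), Mul(-1, Function('k')(62))) = Add(Mul(7, 220, Add(1, 220)), Mul(-1, Mul(2, 62, Add(110, 62)))) = Add(Mul(7, 220, 221), Mul(-1, Mul(2, 62, 172))) = Add(340340, Mul(-1, 21328)) = Add(340340, -21328) = 319012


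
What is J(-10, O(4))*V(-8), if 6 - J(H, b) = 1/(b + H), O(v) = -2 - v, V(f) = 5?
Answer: 485/16 ≈ 30.313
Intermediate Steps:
J(H, b) = 6 - 1/(H + b) (J(H, b) = 6 - 1/(b + H) = 6 - 1/(H + b))
J(-10, O(4))*V(-8) = ((-1 + 6*(-10) + 6*(-2 - 1*4))/(-10 + (-2 - 1*4)))*5 = ((-1 - 60 + 6*(-2 - 4))/(-10 + (-2 - 4)))*5 = ((-1 - 60 + 6*(-6))/(-10 - 6))*5 = ((-1 - 60 - 36)/(-16))*5 = -1/16*(-97)*5 = (97/16)*5 = 485/16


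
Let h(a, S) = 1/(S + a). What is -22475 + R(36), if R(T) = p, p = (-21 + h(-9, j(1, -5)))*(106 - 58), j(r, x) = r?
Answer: -23489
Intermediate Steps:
p = -1014 (p = (-21 + 1/(1 - 9))*(106 - 58) = (-21 + 1/(-8))*48 = (-21 - 1/8)*48 = -169/8*48 = -1014)
R(T) = -1014
-22475 + R(36) = -22475 - 1014 = -23489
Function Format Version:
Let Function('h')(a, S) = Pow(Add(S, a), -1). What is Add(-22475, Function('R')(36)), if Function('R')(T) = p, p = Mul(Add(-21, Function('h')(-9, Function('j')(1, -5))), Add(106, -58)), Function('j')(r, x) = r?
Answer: -23489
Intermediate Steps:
p = -1014 (p = Mul(Add(-21, Pow(Add(1, -9), -1)), Add(106, -58)) = Mul(Add(-21, Pow(-8, -1)), 48) = Mul(Add(-21, Rational(-1, 8)), 48) = Mul(Rational(-169, 8), 48) = -1014)
Function('R')(T) = -1014
Add(-22475, Function('R')(36)) = Add(-22475, -1014) = -23489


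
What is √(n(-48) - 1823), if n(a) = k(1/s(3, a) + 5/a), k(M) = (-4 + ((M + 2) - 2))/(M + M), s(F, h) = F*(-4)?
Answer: I*√65226/6 ≈ 42.566*I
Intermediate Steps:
s(F, h) = -4*F
k(M) = (-4 + M)/(2*M) (k(M) = (-4 + ((2 + M) - 2))/((2*M)) = (-4 + M)*(1/(2*M)) = (-4 + M)/(2*M))
n(a) = (-49/12 + 5/a)/(2*(-1/12 + 5/a)) (n(a) = (-4 + (1/(-4*3) + 5/a))/(2*(1/(-4*3) + 5/a)) = (-4 + (1/(-12) + 5/a))/(2*(1/(-12) + 5/a)) = (-4 + (1*(-1/12) + 5/a))/(2*(1*(-1/12) + 5/a)) = (-4 + (-1/12 + 5/a))/(2*(-1/12 + 5/a)) = (-49/12 + 5/a)/(2*(-1/12 + 5/a)))
√(n(-48) - 1823) = √((-60 + 49*(-48))/(2*(-60 - 48)) - 1823) = √((½)*(-60 - 2352)/(-108) - 1823) = √((½)*(-1/108)*(-2412) - 1823) = √(67/6 - 1823) = √(-10871/6) = I*√65226/6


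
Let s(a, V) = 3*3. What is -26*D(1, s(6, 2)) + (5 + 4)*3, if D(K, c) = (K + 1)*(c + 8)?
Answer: -857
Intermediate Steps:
s(a, V) = 9
D(K, c) = (1 + K)*(8 + c)
-26*D(1, s(6, 2)) + (5 + 4)*3 = -26*(8 + 9 + 8*1 + 1*9) + (5 + 4)*3 = -26*(8 + 9 + 8 + 9) + 9*3 = -26*34 + 27 = -884 + 27 = -857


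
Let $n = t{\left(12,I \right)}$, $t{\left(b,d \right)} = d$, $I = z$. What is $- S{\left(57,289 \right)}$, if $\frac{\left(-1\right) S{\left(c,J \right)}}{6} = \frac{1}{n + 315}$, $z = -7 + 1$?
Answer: $\frac{2}{103} \approx 0.019417$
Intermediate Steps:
$z = -6$
$I = -6$
$n = -6$
$S{\left(c,J \right)} = - \frac{2}{103}$ ($S{\left(c,J \right)} = - \frac{6}{-6 + 315} = - \frac{6}{309} = \left(-6\right) \frac{1}{309} = - \frac{2}{103}$)
$- S{\left(57,289 \right)} = \left(-1\right) \left(- \frac{2}{103}\right) = \frac{2}{103}$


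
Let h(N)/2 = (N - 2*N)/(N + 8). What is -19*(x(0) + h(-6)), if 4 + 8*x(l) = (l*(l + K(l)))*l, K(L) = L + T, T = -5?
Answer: -209/2 ≈ -104.50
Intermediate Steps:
h(N) = -2*N/(8 + N) (h(N) = 2*((N - 2*N)/(N + 8)) = 2*((-N)/(8 + N)) = 2*(-N/(8 + N)) = -2*N/(8 + N))
K(L) = -5 + L (K(L) = L - 5 = -5 + L)
x(l) = -1/2 + l**2*(-5 + 2*l)/8 (x(l) = -1/2 + ((l*(l + (-5 + l)))*l)/8 = -1/2 + ((l*(-5 + 2*l))*l)/8 = -1/2 + (l**2*(-5 + 2*l))/8 = -1/2 + l**2*(-5 + 2*l)/8)
-19*(x(0) + h(-6)) = -19*((-1/2 + (1/8)*0**3 + (1/8)*0**2*(-5 + 0)) - 2*(-6)/(8 - 6)) = -19*((-1/2 + (1/8)*0 + (1/8)*0*(-5)) - 2*(-6)/2) = -19*((-1/2 + 0 + 0) - 2*(-6)*1/2) = -19*(-1/2 + 6) = -19*11/2 = -209/2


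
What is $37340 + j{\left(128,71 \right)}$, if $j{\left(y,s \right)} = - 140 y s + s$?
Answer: $-1234909$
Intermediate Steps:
$j{\left(y,s \right)} = s - 140 s y$ ($j{\left(y,s \right)} = - 140 s y + s = s - 140 s y$)
$37340 + j{\left(128,71 \right)} = 37340 + 71 \left(1 - 17920\right) = 37340 + 71 \left(-17919\right) = 37340 - 1272249 = -1234909$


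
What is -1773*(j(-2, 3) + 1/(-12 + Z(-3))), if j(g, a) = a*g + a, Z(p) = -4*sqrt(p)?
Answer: 86877/16 - 591*I*sqrt(3)/16 ≈ 5429.8 - 63.978*I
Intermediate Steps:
j(g, a) = a + a*g
-1773*(j(-2, 3) + 1/(-12 + Z(-3))) = -1773*(3*(1 - 2) + 1/(-12 - 4*I*sqrt(3))) = -1773*(3*(-1) + 1/(-12 - 4*I*sqrt(3))) = -1773*(-3 + 1/(-12 - 4*I*sqrt(3))) = 5319 - 1773/(-12 - 4*I*sqrt(3))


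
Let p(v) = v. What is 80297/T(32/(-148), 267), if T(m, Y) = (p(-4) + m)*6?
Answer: -2970989/936 ≈ -3174.1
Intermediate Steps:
T(m, Y) = -24 + 6*m (T(m, Y) = (-4 + m)*6 = -24 + 6*m)
80297/T(32/(-148), 267) = 80297/(-24 + 6*(32/(-148))) = 80297/(-24 + 6*(32*(-1/148))) = 80297/(-24 + 6*(-8/37)) = 80297/(-24 - 48/37) = 80297/(-936/37) = 80297*(-37/936) = -2970989/936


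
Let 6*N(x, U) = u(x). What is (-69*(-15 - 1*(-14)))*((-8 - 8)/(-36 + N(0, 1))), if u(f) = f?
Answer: 92/3 ≈ 30.667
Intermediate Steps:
N(x, U) = x/6
(-69*(-15 - 1*(-14)))*((-8 - 8)/(-36 + N(0, 1))) = (-69*(-15 - 1*(-14)))*((-8 - 8)/(-36 + (⅙)*0)) = (-69*(-15 + 14))*(-16/(-36 + 0)) = (-69*(-1))*(-16/(-36)) = 69*(-16*(-1/36)) = 69*(4/9) = 92/3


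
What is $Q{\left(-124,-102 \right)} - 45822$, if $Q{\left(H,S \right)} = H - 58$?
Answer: $-46004$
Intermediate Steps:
$Q{\left(H,S \right)} = -58 + H$
$Q{\left(-124,-102 \right)} - 45822 = \left(-58 - 124\right) - 45822 = -182 - 45822 = -46004$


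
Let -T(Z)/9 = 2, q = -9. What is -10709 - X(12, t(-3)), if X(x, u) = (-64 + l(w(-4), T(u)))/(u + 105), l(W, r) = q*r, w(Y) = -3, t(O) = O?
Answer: -546208/51 ≈ -10710.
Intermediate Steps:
T(Z) = -18 (T(Z) = -9*2 = -18)
l(W, r) = -9*r
X(x, u) = 98/(105 + u) (X(x, u) = (-64 - 9*(-18))/(u + 105) = (-64 + 162)/(105 + u) = 98/(105 + u))
-10709 - X(12, t(-3)) = -10709 - 98/(105 - 3) = -10709 - 98/102 = -10709 - 1*49/51 = -10709 - 49/51 = -546208/51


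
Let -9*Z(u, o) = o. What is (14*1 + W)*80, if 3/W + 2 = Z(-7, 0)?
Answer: 1000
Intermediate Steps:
Z(u, o) = -o/9
W = -3/2 (W = 3/(-2 - ⅑*0) = 3/(-2 + 0) = 3/(-2) = 3*(-½) = -3/2 ≈ -1.5000)
(14*1 + W)*80 = (14*1 - 3/2)*80 = (14 - 3/2)*80 = (25/2)*80 = 1000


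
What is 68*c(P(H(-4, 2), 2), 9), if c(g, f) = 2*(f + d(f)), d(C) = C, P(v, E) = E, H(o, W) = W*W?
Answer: 2448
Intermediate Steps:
H(o, W) = W**2
c(g, f) = 4*f (c(g, f) = 2*(f + f) = 2*(2*f) = 4*f)
68*c(P(H(-4, 2), 2), 9) = 68*(4*9) = 68*36 = 2448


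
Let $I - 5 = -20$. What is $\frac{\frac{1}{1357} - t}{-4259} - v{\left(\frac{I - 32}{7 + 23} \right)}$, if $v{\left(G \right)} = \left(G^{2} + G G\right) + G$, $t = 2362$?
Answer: $- \frac{3624978751}{1300379175} \approx -2.7876$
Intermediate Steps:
$I = -15$ ($I = 5 - 20 = -15$)
$v{\left(G \right)} = G + 2 G^{2}$ ($v{\left(G \right)} = \left(G^{2} + G^{2}\right) + G = 2 G^{2} + G = G + 2 G^{2}$)
$\frac{\frac{1}{1357} - t}{-4259} - v{\left(\frac{I - 32}{7 + 23} \right)} = \frac{\frac{1}{1357} - 2362}{-4259} - \frac{-15 - 32}{7 + 23} \left(1 + 2 \frac{-15 - 32}{7 + 23}\right) = \left(\frac{1}{1357} - 2362\right) \left(- \frac{1}{4259}\right) - - \frac{47}{30} \left(1 + 2 \left(- \frac{47}{30}\right)\right) = \left(- \frac{3205233}{1357}\right) \left(- \frac{1}{4259}\right) - \left(-47\right) \frac{1}{30} \left(1 + 2 \left(\left(-47\right) \frac{1}{30}\right)\right) = \frac{3205233}{5779463} - - \frac{47 \left(1 + 2 \left(- \frac{47}{30}\right)\right)}{30} = \frac{3205233}{5779463} - - \frac{47 \left(1 - \frac{47}{15}\right)}{30} = \frac{3205233}{5779463} - \left(- \frac{47}{30}\right) \left(- \frac{32}{15}\right) = \frac{3205233}{5779463} - \frac{752}{225} = - \frac{3624978751}{1300379175}$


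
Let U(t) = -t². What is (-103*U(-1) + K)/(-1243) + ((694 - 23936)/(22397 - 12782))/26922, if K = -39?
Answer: -8297805863/160878401145 ≈ -0.051578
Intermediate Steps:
(-103*U(-1) + K)/(-1243) + ((694 - 23936)/(22397 - 12782))/26922 = (-(-103)*(-1)² - 39)/(-1243) + ((694 - 23936)/(22397 - 12782))/26922 = (-(-103) - 39)*(-1/1243) - 23242/9615*(1/26922) = (-103*(-1) - 39)*(-1/1243) - 23242*1/9615*(1/26922) = (103 - 39)*(-1/1243) - 23242/9615*1/26922 = 64*(-1/1243) - 11621/129427515 = -64/1243 - 11621/129427515 = -8297805863/160878401145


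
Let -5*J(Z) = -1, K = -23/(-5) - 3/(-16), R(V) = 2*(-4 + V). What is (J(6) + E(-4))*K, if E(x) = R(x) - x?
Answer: -22597/400 ≈ -56.492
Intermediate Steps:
R(V) = -8 + 2*V
K = 383/80 (K = -23*(-1/5) - 3*(-1/16) = 23/5 + 3/16 = 383/80 ≈ 4.7875)
J(Z) = 1/5 (J(Z) = -1/5*(-1) = 1/5)
E(x) = -8 + x (E(x) = (-8 + 2*x) - x = -8 + x)
(J(6) + E(-4))*K = (1/5 + (-8 - 4))*(383/80) = (1/5 - 12)*(383/80) = -59/5*383/80 = -22597/400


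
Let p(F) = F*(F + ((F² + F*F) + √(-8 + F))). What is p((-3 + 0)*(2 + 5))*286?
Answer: -5171166 - 6006*I*√29 ≈ -5.1712e+6 - 32343.0*I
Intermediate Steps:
p(F) = F*(F + √(-8 + F) + 2*F²) (p(F) = F*(F + ((F² + F²) + √(-8 + F))) = F*(F + (2*F² + √(-8 + F))) = F*(F + (√(-8 + F) + 2*F²)) = F*(F + √(-8 + F) + 2*F²))
p((-3 + 0)*(2 + 5))*286 = (((-3 + 0)*(2 + 5))*((-3 + 0)*(2 + 5) + √(-8 + (-3 + 0)*(2 + 5)) + 2*((-3 + 0)*(2 + 5))²))*286 = ((-3*7)*(-3*7 + √(-8 - 3*7) + 2*(-3*7)²))*286 = -21*(-21 + √(-8 - 21) + 2*(-21)²)*286 = -21*(-21 + √(-29) + 2*441)*286 = -21*(-21 + I*√29 + 882)*286 = -21*(861 + I*√29)*286 = (-18081 - 21*I*√29)*286 = -5171166 - 6006*I*√29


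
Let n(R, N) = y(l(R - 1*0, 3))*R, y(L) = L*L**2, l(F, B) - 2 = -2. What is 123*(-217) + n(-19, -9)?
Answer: -26691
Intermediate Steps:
l(F, B) = 0 (l(F, B) = 2 - 2 = 0)
y(L) = L**3
n(R, N) = 0 (n(R, N) = 0**3*R = 0*R = 0)
123*(-217) + n(-19, -9) = 123*(-217) + 0 = -26691 + 0 = -26691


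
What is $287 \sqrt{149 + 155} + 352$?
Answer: $352 + 1148 \sqrt{19} \approx 5356.0$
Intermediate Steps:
$287 \sqrt{149 + 155} + 352 = 287 \sqrt{304} + 352 = 287 \cdot 4 \sqrt{19} + 352 = 1148 \sqrt{19} + 352 = 352 + 1148 \sqrt{19}$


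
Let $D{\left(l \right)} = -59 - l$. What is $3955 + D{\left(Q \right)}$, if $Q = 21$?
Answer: $3875$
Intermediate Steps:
$3955 + D{\left(Q \right)} = 3955 - 80 = 3875$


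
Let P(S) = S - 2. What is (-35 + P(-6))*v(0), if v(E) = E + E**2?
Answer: 0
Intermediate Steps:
P(S) = -2 + S
(-35 + P(-6))*v(0) = (-35 + (-2 - 6))*(0*(1 + 0)) = (-35 - 8)*(0*1) = -43*0 = 0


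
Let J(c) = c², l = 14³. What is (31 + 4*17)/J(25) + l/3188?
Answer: 507653/498125 ≈ 1.0191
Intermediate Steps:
l = 2744
(31 + 4*17)/J(25) + l/3188 = (31 + 4*17)/(25²) + 2744/3188 = (31 + 68)/625 + 2744*(1/3188) = 99*(1/625) + 686/797 = 99/625 + 686/797 = 507653/498125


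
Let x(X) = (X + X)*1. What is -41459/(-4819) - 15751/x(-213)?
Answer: 93565603/2052894 ≈ 45.577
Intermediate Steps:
x(X) = 2*X (x(X) = (2*X)*1 = 2*X)
-41459/(-4819) - 15751/x(-213) = -41459/(-4819) - 15751/(2*(-213)) = -41459*(-1/4819) - 15751/(-426) = 41459/4819 - 15751*(-1/426) = 41459/4819 + 15751/426 = 93565603/2052894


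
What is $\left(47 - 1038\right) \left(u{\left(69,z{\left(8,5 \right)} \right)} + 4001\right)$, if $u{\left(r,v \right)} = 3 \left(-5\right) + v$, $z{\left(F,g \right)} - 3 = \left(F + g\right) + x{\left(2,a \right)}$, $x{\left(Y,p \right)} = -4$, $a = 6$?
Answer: $-3962018$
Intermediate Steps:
$z{\left(F,g \right)} = -1 + F + g$ ($z{\left(F,g \right)} = 3 - \left(4 - F - g\right) = 3 + \left(-4 + F + g\right) = -1 + F + g$)
$u{\left(r,v \right)} = -15 + v$
$\left(47 - 1038\right) \left(u{\left(69,z{\left(8,5 \right)} \right)} + 4001\right) = \left(47 - 1038\right) \left(\left(-15 + \left(-1 + 8 + 5\right)\right) + 4001\right) = - 991 \left(\left(-15 + 12\right) + 4001\right) = - 991 \left(-3 + 4001\right) = \left(-991\right) 3998 = -3962018$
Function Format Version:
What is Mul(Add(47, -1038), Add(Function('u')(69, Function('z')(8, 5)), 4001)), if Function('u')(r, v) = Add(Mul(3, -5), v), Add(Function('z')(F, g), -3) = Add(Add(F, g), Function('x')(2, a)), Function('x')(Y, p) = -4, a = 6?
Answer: -3962018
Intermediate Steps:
Function('z')(F, g) = Add(-1, F, g) (Function('z')(F, g) = Add(3, Add(Add(F, g), -4)) = Add(3, Add(-4, F, g)) = Add(-1, F, g))
Function('u')(r, v) = Add(-15, v)
Mul(Add(47, -1038), Add(Function('u')(69, Function('z')(8, 5)), 4001)) = Mul(Add(47, -1038), Add(Add(-15, Add(-1, 8, 5)), 4001)) = Mul(-991, Add(Add(-15, 12), 4001)) = Mul(-991, Add(-3, 4001)) = Mul(-991, 3998) = -3962018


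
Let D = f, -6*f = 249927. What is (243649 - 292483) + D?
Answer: -180977/2 ≈ -90489.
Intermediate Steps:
f = -83309/2 (f = -1/6*249927 = -83309/2 ≈ -41655.)
D = -83309/2 ≈ -41655.
(243649 - 292483) + D = (243649 - 292483) - 83309/2 = -48834 - 83309/2 = -180977/2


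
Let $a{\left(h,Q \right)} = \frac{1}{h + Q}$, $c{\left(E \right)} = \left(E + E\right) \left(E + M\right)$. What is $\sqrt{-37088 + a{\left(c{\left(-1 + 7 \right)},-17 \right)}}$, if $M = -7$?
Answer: $\frac{i \sqrt{31191037}}{29} \approx 192.58 i$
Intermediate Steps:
$c{\left(E \right)} = 2 E \left(-7 + E\right)$ ($c{\left(E \right)} = \left(E + E\right) \left(E - 7\right) = 2 E \left(-7 + E\right)$)
$a{\left(h,Q \right)} = \frac{1}{Q + h}$
$\sqrt{-37088 + a{\left(c{\left(-1 + 7 \right)},-17 \right)}} = \sqrt{-37088 + \frac{1}{-17 + 2 \left(-1 + 7\right) \left(-7 + \left(-1 + 7\right)\right)}} = \sqrt{-37088 + \frac{1}{-17 + 2 \cdot 6 \left(-7 + 6\right)}} = \sqrt{-37088 + \frac{1}{-17 + 2 \cdot 6 \left(-1\right)}} = \sqrt{-37088 + \frac{1}{-17 - 12}} = \sqrt{-37088 + \frac{1}{-29}} = \sqrt{-37088 - \frac{1}{29}} = \sqrt{- \frac{1075553}{29}} = \frac{i \sqrt{31191037}}{29}$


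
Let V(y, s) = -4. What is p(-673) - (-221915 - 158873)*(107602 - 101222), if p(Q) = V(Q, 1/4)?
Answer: 2429427436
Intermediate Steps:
p(Q) = -4
p(-673) - (-221915 - 158873)*(107602 - 101222) = -4 - (-221915 - 158873)*(107602 - 101222) = -4 - (-380788)*6380 = -4 - 1*(-2429427440) = -4 + 2429427440 = 2429427436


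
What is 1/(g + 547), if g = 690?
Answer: 1/1237 ≈ 0.00080841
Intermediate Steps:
1/(g + 547) = 1/(690 + 547) = 1/1237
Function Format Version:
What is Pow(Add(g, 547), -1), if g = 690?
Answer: Rational(1, 1237) ≈ 0.00080841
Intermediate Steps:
Pow(Add(g, 547), -1) = Pow(Add(690, 547), -1) = Pow(1237, -1) = Rational(1, 1237)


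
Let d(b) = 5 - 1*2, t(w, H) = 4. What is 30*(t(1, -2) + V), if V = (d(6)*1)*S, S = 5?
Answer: 570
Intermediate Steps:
d(b) = 3 (d(b) = 5 - 2 = 3)
V = 15 (V = (3*1)*5 = 3*5 = 15)
30*(t(1, -2) + V) = 30*(4 + 15) = 30*19 = 570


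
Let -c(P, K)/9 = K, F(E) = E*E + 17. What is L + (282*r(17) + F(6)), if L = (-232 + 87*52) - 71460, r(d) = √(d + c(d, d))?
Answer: -67115 + 564*I*√34 ≈ -67115.0 + 3288.7*I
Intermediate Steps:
F(E) = 17 + E² (F(E) = E² + 17 = 17 + E²)
c(P, K) = -9*K
r(d) = 2*√2*√(-d) (r(d) = √(d - 9*d) = √(-8*d) = 2*√2*√(-d))
L = -67168 (L = (-232 + 4524) - 71460 = 4292 - 71460 = -67168)
L + (282*r(17) + F(6)) = -67168 + (282*(2*√2*√(-1*17)) + (17 + 6²)) = -67168 + (282*(2*√2*√(-17)) + (17 + 36)) = -67168 + (282*(2*√2*(I*√17)) + 53) = -67168 + (282*(2*I*√34) + 53) = -67168 + (564*I*√34 + 53) = -67168 + (53 + 564*I*√34) = -67115 + 564*I*√34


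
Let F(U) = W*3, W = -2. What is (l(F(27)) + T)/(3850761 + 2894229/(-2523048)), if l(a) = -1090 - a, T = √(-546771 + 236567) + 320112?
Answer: 268307652448/3238550648433 + 1682032*I*√77551/3238550648433 ≈ 0.082848 + 0.00014464*I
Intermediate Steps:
F(U) = -6 (F(U) = -2*3 = -6)
T = 320112 + 2*I*√77551 (T = √(-310204) + 320112 = 2*I*√77551 + 320112 = 320112 + 2*I*√77551 ≈ 3.2011e+5 + 556.96*I)
(l(F(27)) + T)/(3850761 + 2894229/(-2523048)) = ((-1090 - 1*(-6)) + (320112 + 2*I*√77551))/(3850761 + 2894229/(-2523048)) = ((-1090 + 6) + (320112 + 2*I*√77551))/(3850761 + 2894229*(-1/2523048)) = (-1084 + (320112 + 2*I*√77551))/(3850761 - 964743/841016) = (319028 + 2*I*√77551)/(3238550648433/841016) = (319028 + 2*I*√77551)*(841016/3238550648433) = 268307652448/3238550648433 + 1682032*I*√77551/3238550648433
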